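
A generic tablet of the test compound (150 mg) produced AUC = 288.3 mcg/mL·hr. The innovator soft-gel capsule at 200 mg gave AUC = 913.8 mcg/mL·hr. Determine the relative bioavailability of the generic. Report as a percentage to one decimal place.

F_rel = (AUC_test/D_test) / (AUC_ref/D_ref)
      = (288.3/150) / (913.8/200)
      = 1.922 / 4.569 = 0.4207 = 42.07%

F_rel = 42.1%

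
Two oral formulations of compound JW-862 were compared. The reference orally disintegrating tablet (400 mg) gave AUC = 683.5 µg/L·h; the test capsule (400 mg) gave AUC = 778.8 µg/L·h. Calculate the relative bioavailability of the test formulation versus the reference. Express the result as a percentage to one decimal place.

F_rel = (AUC_test/D_test) / (AUC_ref/D_ref)
      = (778.8/400) / (683.5/400)
      = 1.947 / 1.70875 = 1.1394 = 113.94%

F_rel = 113.9%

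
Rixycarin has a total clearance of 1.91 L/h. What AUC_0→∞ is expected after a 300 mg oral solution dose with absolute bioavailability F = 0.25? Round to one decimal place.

AUC_0→∞ = F × Dose / CL
        = 0.25 × 300 / 1.91 = 39.267 mg/L·h

AUC = 39.3 mg/L·h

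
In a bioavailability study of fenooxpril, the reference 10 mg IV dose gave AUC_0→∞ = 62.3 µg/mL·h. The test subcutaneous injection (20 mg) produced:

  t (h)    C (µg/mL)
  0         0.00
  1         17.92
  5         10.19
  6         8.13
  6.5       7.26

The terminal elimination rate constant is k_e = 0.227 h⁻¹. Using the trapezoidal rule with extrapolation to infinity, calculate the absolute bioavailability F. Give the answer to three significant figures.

Trapezoidal AUC_0→6.5 (subcutaneous injection):
  [0→1]: (0.00+17.92)/2 × 1 = 8.96
  [1→5]: (17.92+10.19)/2 × 4 = 56.22
  [5→6]: (10.19+8.13)/2 × 1 = 9.16
  [6→6.5]: (8.13+7.26)/2 × 0.5 = 3.8475
  Sum = 78.1875 µg/mL·h
Tail: C_last/k_e = 7.26/0.227 = 31.982
AUC_0→∞ (subcutaneous injection) = 78.1875 + 31.982 = 110.1695 µg/mL·h
F = (AUC_ev/D_ev)/(AUC_iv/D_iv) = (110.1695/20)/(62.3/10) = 5.508475/6.23 = 0.8842

F = 0.884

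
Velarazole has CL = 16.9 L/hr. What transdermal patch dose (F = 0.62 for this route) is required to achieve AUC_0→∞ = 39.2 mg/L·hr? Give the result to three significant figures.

Dose = 1070 mg

Dose = CL × AUC_0→∞ / F
     = 16.9 × 39.2 / 0.62 = 1068.52 mg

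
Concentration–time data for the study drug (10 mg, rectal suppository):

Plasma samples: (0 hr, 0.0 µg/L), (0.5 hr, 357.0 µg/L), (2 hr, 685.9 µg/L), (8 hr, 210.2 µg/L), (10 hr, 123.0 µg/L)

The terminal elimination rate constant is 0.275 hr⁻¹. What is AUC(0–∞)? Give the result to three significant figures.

AUC = 4340 µg/L·hr

Trapezoidal AUC_0→10:
  [0→0.5]: (0.0+357.0)/2 × 0.5 = 89.25
  [0.5→2]: (357.0+685.9)/2 × 1.5 = 782.175
  [2→8]: (685.9+210.2)/2 × 6 = 2688.3
  [8→10]: (210.2+123.0)/2 × 2 = 333.2
  Sum = 3892.925 µg/L·hr
Extrapolated tail: C_last / k_e = 123.0 / 0.275 = 447.273
AUC_0→∞ = 3892.925 + 447.273 = 4340.198 µg/L·hr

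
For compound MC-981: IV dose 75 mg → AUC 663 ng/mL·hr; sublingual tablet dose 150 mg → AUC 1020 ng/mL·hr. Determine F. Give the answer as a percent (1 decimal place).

F = 76.9%

F = (AUC_ev / D_ev) / (AUC_iv / D_iv)
  = (1020/150) / (663/75)
  = 6.8 / 8.84 = 0.7692
  = 76.92%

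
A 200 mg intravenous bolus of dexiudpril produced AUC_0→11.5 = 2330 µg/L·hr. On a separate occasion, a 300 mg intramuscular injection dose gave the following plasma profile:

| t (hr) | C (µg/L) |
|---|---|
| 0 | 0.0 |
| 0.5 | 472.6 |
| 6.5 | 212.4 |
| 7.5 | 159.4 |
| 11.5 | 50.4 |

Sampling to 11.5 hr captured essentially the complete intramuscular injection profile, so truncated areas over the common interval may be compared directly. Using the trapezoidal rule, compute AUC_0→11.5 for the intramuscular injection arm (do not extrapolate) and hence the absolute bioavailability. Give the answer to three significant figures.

Trapezoidal AUC_0→11.5 (intramuscular injection):
  [0→0.5]: (0.0+472.6)/2 × 0.5 = 118.15
  [0.5→6.5]: (472.6+212.4)/2 × 6 = 2055.0
  [6.5→7.5]: (212.4+159.4)/2 × 1 = 185.9
  [7.5→11.5]: (159.4+50.4)/2 × 4 = 419.6
  Sum = 2778.65 µg/L·hr
F = (AUC_ev/D_ev)/(AUC_iv/D_iv) = (2778.65/300)/(2330/200) = 9.26217/11.65 = 0.7950

F = 0.795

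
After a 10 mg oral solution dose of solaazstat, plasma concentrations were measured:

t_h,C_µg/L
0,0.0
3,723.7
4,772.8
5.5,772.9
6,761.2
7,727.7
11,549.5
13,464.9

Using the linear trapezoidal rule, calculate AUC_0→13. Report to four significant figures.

AUC = 7690 µg/L·h

Trapezoidal AUC_0→13:
  [0→3]: (0.0+723.7)/2 × 3 = 1085.55
  [3→4]: (723.7+772.8)/2 × 1 = 748.25
  [4→5.5]: (772.8+772.9)/2 × 1.5 = 1159.275
  [5.5→6]: (772.9+761.2)/2 × 0.5 = 383.525
  [6→7]: (761.2+727.7)/2 × 1 = 744.45
  [7→11]: (727.7+549.5)/2 × 4 = 2554.4
  [11→13]: (549.5+464.9)/2 × 2 = 1014.4
  Sum = 7689.85 µg/L·h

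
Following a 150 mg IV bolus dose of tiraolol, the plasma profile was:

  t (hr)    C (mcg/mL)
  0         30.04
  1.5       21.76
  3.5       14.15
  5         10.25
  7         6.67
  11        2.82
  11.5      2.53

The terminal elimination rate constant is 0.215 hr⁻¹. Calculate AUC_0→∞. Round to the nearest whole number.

Trapezoidal AUC_0→11.5:
  [0→1.5]: (30.04+21.76)/2 × 1.5 = 38.85
  [1.5→3.5]: (21.76+14.15)/2 × 2 = 35.91
  [3.5→5]: (14.15+10.25)/2 × 1.5 = 18.3
  [5→7]: (10.25+6.67)/2 × 2 = 16.92
  [7→11]: (6.67+2.82)/2 × 4 = 18.98
  [11→11.5]: (2.82+2.53)/2 × 0.5 = 1.3375
  Sum = 130.2975 mcg/mL·hr
Extrapolated tail: C_last / k_e = 2.53 / 0.215 = 11.767
AUC_0→∞ = 130.2975 + 11.767 = 142.0645 mcg/mL·hr

AUC = 142 mcg/mL·hr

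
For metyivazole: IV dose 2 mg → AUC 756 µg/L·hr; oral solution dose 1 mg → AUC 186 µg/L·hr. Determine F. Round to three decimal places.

F = 0.492

F = (AUC_ev / D_ev) / (AUC_iv / D_iv)
  = (186/1) / (756/2)
  = 186 / 378 = 0.4921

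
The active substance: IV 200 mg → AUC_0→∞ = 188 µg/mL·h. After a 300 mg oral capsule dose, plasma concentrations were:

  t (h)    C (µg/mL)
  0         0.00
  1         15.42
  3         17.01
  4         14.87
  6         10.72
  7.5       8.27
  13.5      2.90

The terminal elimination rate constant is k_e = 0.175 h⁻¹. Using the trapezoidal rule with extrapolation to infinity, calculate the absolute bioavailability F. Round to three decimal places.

Trapezoidal AUC_0→13.5 (oral capsule):
  [0→1]: (0.00+15.42)/2 × 1 = 7.71
  [1→3]: (15.42+17.01)/2 × 2 = 32.43
  [3→4]: (17.01+14.87)/2 × 1 = 15.94
  [4→6]: (14.87+10.72)/2 × 2 = 25.59
  [6→7.5]: (10.72+8.27)/2 × 1.5 = 14.2425
  [7.5→13.5]: (8.27+2.90)/2 × 6 = 33.51
  Sum = 129.4225 µg/mL·h
Tail: C_last/k_e = 2.90/0.175 = 16.571
AUC_0→∞ (oral capsule) = 129.4225 + 16.571 = 145.9935 µg/mL·h
F = (AUC_ev/D_ev)/(AUC_iv/D_iv) = (145.9935/300)/(188/200) = 0.486645/0.94 = 0.5177

F = 0.518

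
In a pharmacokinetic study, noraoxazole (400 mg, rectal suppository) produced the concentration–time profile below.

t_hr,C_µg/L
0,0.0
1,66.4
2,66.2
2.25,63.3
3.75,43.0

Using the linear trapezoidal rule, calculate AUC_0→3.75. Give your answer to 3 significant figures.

AUC = 195 µg/L·hr

Trapezoidal AUC_0→3.75:
  [0→1]: (0.0+66.4)/2 × 1 = 33.2
  [1→2]: (66.4+66.2)/2 × 1 = 66.3
  [2→2.25]: (66.2+63.3)/2 × 0.25 = 16.1875
  [2.25→3.75]: (63.3+43.0)/2 × 1.5 = 79.725
  Sum = 195.4125 µg/L·hr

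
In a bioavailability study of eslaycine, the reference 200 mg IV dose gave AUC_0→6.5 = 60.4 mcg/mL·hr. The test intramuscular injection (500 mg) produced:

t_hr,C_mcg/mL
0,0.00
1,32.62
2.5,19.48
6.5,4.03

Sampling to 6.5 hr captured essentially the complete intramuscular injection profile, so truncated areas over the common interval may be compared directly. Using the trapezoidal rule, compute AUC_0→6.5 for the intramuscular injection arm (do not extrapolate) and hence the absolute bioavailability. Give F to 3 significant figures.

Trapezoidal AUC_0→6.5 (intramuscular injection):
  [0→1]: (0.00+32.62)/2 × 1 = 16.31
  [1→2.5]: (32.62+19.48)/2 × 1.5 = 39.075
  [2.5→6.5]: (19.48+4.03)/2 × 4 = 47.02
  Sum = 102.405 mcg/mL·hr
F = (AUC_ev/D_ev)/(AUC_iv/D_iv) = (102.405/500)/(60.4/200) = 0.20481/0.302 = 0.6782

F = 0.678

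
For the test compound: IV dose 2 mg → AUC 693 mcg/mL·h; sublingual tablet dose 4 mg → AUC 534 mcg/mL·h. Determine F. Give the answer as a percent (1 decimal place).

F = (AUC_ev / D_ev) / (AUC_iv / D_iv)
  = (534/4) / (693/2)
  = 133.5 / 346.5 = 0.3853
  = 38.53%

F = 38.5%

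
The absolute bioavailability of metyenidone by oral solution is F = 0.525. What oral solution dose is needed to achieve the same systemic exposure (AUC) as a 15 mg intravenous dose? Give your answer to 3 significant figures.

For equal systemic exposure: F × D_ev = D_iv
D_ev = D_iv / F = 15 / 0.525 = 28.5714 mg

D_oral = 28.6 mg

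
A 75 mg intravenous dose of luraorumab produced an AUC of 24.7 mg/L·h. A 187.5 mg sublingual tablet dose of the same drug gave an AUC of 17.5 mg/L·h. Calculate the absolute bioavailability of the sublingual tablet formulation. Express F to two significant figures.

F = 0.28

F = (AUC_ev / D_ev) / (AUC_iv / D_iv)
  = (17.5/187.5) / (24.7/75)
  = 0.0933333 / 0.329333 = 0.2834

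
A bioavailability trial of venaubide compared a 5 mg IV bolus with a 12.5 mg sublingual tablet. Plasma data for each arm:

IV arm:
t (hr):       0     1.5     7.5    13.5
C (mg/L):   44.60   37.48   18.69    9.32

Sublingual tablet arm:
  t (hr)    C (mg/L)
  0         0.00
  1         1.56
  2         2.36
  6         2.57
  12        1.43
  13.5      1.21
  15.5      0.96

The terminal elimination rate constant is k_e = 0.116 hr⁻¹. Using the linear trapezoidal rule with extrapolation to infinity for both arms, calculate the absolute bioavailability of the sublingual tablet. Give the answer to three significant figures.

F = 0.0375

Trapezoidal AUC_0→13.5 (IV):
  [0→1.5]: (44.60+37.48)/2 × 1.5 = 61.56
  [1.5→7.5]: (37.48+18.69)/2 × 6 = 168.51
  [7.5→13.5]: (18.69+9.32)/2 × 6 = 84.03
  Sum = 314.1 mg/L·hr
IV tail: 9.32/0.116 = 80.345; AUC_iv,0→∞ = 314.1 + 80.345 = 394.445 mg/L·hr
Trapezoidal AUC_0→15.5 (sublingual tablet):
  [0→1]: (0.00+1.56)/2 × 1 = 0.78
  [1→2]: (1.56+2.36)/2 × 1 = 1.96
  [2→6]: (2.36+2.57)/2 × 4 = 9.86
  [6→12]: (2.57+1.43)/2 × 6 = 12.0
  [12→13.5]: (1.43+1.21)/2 × 1.5 = 1.98
  [13.5→15.5]: (1.21+0.96)/2 × 2 = 2.17
  Sum = 28.75 mg/L·hr
sublingual tablet tail: 0.96/0.116 = 8.276; AUC_ev,0→∞ = 28.75 + 8.276 = 37.026 mg/L·hr
F = (AUC_ev/D_ev)/(AUC_iv/D_iv) = (37.026/12.5)/(394.445/5) = 2.96208/78.889 = 0.0375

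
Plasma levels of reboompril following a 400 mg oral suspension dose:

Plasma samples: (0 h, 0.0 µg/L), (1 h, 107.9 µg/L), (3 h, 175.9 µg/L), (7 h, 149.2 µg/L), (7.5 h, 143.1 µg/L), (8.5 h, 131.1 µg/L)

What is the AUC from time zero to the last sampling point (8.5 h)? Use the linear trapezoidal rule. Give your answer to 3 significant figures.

Trapezoidal AUC_0→8.5:
  [0→1]: (0.0+107.9)/2 × 1 = 53.95
  [1→3]: (107.9+175.9)/2 × 2 = 283.8
  [3→7]: (175.9+149.2)/2 × 4 = 650.2
  [7→7.5]: (149.2+143.1)/2 × 0.5 = 73.075
  [7.5→8.5]: (143.1+131.1)/2 × 1 = 137.1
  Sum = 1198.125 µg/L·h

AUC = 1200 µg/L·h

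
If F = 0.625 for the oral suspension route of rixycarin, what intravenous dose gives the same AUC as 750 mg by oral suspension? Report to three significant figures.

Systemic exposure from an extravascular dose = F × D_ev, so the equivalent IV dose is F × D_ev.
D_iv = F × D_ev = 0.625 × 750 = 468.75 mg

D_iv = 469 mg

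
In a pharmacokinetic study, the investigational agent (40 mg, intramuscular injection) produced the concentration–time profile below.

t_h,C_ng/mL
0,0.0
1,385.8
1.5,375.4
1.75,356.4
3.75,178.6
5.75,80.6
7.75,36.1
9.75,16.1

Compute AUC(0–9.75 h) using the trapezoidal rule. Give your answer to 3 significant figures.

Trapezoidal AUC_0→9.75:
  [0→1]: (0.0+385.8)/2 × 1 = 192.9
  [1→1.5]: (385.8+375.4)/2 × 0.5 = 190.3
  [1.5→1.75]: (375.4+356.4)/2 × 0.25 = 91.475
  [1.75→3.75]: (356.4+178.6)/2 × 2 = 535.0
  [3.75→5.75]: (178.6+80.6)/2 × 2 = 259.2
  [5.75→7.75]: (80.6+36.1)/2 × 2 = 116.7
  [7.75→9.75]: (36.1+16.1)/2 × 2 = 52.2
  Sum = 1437.775 ng/mL·h

AUC = 1440 ng/mL·h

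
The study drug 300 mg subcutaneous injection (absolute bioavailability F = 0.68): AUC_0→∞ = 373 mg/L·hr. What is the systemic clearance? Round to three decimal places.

CL = 0.547 L/hr

CL = F × Dose / AUC_0→∞
   = 0.68 × 300 / 373 = 0.546917 L/hr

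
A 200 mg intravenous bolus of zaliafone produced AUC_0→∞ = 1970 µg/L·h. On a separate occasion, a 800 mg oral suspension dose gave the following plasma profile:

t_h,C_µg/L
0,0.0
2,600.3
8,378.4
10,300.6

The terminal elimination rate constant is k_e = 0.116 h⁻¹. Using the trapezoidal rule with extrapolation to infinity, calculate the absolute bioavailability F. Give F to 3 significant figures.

F = 0.864

Trapezoidal AUC_0→10 (oral suspension):
  [0→2]: (0.0+600.3)/2 × 2 = 600.3
  [2→8]: (600.3+378.4)/2 × 6 = 2936.1
  [8→10]: (378.4+300.6)/2 × 2 = 679.0
  Sum = 4215.4 µg/L·h
Tail: C_last/k_e = 300.6/0.116 = 2591.379
AUC_0→∞ (oral suspension) = 4215.4 + 2591.379 = 6806.779 µg/L·h
F = (AUC_ev/D_ev)/(AUC_iv/D_iv) = (6806.779/800)/(1970/200) = 8.50847/9.85 = 0.8638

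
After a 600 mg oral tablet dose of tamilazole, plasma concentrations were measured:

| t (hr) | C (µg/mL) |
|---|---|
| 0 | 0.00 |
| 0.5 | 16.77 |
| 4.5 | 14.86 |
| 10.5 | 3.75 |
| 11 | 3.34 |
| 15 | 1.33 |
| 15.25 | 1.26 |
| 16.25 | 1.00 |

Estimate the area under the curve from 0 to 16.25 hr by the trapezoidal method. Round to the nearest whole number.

AUC = 136 µg/mL·hr

Trapezoidal AUC_0→16.25:
  [0→0.5]: (0.00+16.77)/2 × 0.5 = 4.1925
  [0.5→4.5]: (16.77+14.86)/2 × 4 = 63.26
  [4.5→10.5]: (14.86+3.75)/2 × 6 = 55.83
  [10.5→11]: (3.75+3.34)/2 × 0.5 = 1.7725
  [11→15]: (3.34+1.33)/2 × 4 = 9.34
  [15→15.25]: (1.33+1.26)/2 × 0.25 = 0.32375
  [15.25→16.25]: (1.26+1.00)/2 × 1 = 1.13
  Sum = 135.84875 µg/mL·hr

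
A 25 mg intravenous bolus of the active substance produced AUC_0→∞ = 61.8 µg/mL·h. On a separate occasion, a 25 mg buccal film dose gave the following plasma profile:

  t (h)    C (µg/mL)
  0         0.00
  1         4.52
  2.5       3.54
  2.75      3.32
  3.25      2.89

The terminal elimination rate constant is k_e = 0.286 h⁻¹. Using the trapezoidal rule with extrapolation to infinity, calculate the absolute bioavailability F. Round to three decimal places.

Trapezoidal AUC_0→3.25 (buccal film):
  [0→1]: (0.00+4.52)/2 × 1 = 2.26
  [1→2.5]: (4.52+3.54)/2 × 1.5 = 6.045
  [2.5→2.75]: (3.54+3.32)/2 × 0.25 = 0.8575
  [2.75→3.25]: (3.32+2.89)/2 × 0.5 = 1.5525
  Sum = 10.715 µg/mL·h
Tail: C_last/k_e = 2.89/0.286 = 10.105
AUC_0→∞ (buccal film) = 10.715 + 10.105 = 20.82 µg/mL·h
F = (AUC_ev/D_ev)/(AUC_iv/D_iv) = (20.82/25)/(61.8/25) = 0.8328/2.472 = 0.3369

F = 0.337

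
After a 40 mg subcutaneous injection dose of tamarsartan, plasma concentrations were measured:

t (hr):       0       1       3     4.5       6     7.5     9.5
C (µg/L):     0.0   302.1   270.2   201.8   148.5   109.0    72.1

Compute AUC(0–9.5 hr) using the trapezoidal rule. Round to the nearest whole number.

Trapezoidal AUC_0→9.5:
  [0→1]: (0.0+302.1)/2 × 1 = 151.05
  [1→3]: (302.1+270.2)/2 × 2 = 572.3
  [3→4.5]: (270.2+201.8)/2 × 1.5 = 354.0
  [4.5→6]: (201.8+148.5)/2 × 1.5 = 262.725
  [6→7.5]: (148.5+109.0)/2 × 1.5 = 193.125
  [7.5→9.5]: (109.0+72.1)/2 × 2 = 181.1
  Sum = 1714.3 µg/L·hr

AUC = 1714 µg/L·hr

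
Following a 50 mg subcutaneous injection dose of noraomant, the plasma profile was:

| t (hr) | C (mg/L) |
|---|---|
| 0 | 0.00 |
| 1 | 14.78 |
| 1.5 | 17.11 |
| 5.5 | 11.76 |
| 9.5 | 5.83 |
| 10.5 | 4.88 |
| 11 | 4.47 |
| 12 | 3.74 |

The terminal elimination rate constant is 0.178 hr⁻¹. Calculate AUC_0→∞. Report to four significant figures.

Trapezoidal AUC_0→12:
  [0→1]: (0.00+14.78)/2 × 1 = 7.39
  [1→1.5]: (14.78+17.11)/2 × 0.5 = 7.9725
  [1.5→5.5]: (17.11+11.76)/2 × 4 = 57.74
  [5.5→9.5]: (11.76+5.83)/2 × 4 = 35.18
  [9.5→10.5]: (5.83+4.88)/2 × 1 = 5.355
  [10.5→11]: (4.88+4.47)/2 × 0.5 = 2.3375
  [11→12]: (4.47+3.74)/2 × 1 = 4.105
  Sum = 120.08 mg/L·hr
Extrapolated tail: C_last / k_e = 3.74 / 0.178 = 21.011
AUC_0→∞ = 120.08 + 21.011 = 141.091 mg/L·hr

AUC = 141.1 mg/L·hr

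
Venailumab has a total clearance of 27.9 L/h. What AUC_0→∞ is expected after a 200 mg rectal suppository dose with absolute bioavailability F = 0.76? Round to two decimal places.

AUC = 5.45 mg/L·h

AUC_0→∞ = F × Dose / CL
        = 0.76 × 200 / 27.9 = 5.44803 mg/L·h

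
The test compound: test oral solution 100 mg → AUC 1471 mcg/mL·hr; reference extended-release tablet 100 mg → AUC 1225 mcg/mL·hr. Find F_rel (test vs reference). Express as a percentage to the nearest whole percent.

F_rel = 120%

F_rel = (AUC_test/D_test) / (AUC_ref/D_ref)
      = (1471/100) / (1225/100)
      = 14.71 / 12.25 = 1.2008 = 120.08%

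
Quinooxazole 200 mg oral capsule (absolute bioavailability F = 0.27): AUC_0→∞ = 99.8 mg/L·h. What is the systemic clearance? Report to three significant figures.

CL = F × Dose / AUC_0→∞
   = 0.27 × 200 / 99.8 = 0.541082 L/h

CL = 0.541 L/h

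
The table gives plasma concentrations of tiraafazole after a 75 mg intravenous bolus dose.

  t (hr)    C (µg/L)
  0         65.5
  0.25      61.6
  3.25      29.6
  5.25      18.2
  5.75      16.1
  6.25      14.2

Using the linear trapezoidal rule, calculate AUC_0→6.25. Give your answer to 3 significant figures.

AUC = 217 µg/L·hr

Trapezoidal AUC_0→6.25:
  [0→0.25]: (65.5+61.6)/2 × 0.25 = 15.8875
  [0.25→3.25]: (61.6+29.6)/2 × 3 = 136.8
  [3.25→5.25]: (29.6+18.2)/2 × 2 = 47.8
  [5.25→5.75]: (18.2+16.1)/2 × 0.5 = 8.575
  [5.75→6.25]: (16.1+14.2)/2 × 0.5 = 7.575
  Sum = 216.6375 µg/L·hr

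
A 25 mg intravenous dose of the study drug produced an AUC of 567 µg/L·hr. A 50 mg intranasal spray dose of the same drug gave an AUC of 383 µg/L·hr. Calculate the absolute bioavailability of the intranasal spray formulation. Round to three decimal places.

F = (AUC_ev / D_ev) / (AUC_iv / D_iv)
  = (383/50) / (567/25)
  = 7.66 / 22.68 = 0.3377

F = 0.338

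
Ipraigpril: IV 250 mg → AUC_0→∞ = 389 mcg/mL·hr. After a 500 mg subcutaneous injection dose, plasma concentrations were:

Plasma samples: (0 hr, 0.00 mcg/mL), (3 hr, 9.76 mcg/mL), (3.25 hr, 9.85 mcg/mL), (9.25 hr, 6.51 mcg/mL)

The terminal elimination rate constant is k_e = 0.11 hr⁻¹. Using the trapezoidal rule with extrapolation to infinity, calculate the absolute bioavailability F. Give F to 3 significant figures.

Trapezoidal AUC_0→9.25 (subcutaneous injection):
  [0→3]: (0.00+9.76)/2 × 3 = 14.64
  [3→3.25]: (9.76+9.85)/2 × 0.25 = 2.45125
  [3.25→9.25]: (9.85+6.51)/2 × 6 = 49.08
  Sum = 66.17125 mcg/mL·hr
Tail: C_last/k_e = 6.51/0.11 = 59.182
AUC_0→∞ (subcutaneous injection) = 66.17125 + 59.182 = 125.35325 mcg/mL·hr
F = (AUC_ev/D_ev)/(AUC_iv/D_iv) = (125.35325/500)/(389/250) = 0.2507065/1.556 = 0.1611

F = 0.161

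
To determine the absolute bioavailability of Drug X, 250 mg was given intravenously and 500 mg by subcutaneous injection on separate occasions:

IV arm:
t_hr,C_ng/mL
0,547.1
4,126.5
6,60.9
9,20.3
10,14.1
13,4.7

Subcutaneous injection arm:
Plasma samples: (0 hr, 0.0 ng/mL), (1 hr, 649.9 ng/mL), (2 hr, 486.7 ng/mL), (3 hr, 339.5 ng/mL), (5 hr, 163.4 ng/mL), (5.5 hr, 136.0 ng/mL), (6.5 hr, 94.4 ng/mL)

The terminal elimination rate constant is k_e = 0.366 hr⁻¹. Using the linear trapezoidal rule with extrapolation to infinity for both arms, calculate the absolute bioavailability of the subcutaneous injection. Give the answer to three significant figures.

Trapezoidal AUC_0→13 (IV):
  [0→4]: (547.1+126.5)/2 × 4 = 1347.2
  [4→6]: (126.5+60.9)/2 × 2 = 187.4
  [6→9]: (60.9+20.3)/2 × 3 = 121.8
  [9→10]: (20.3+14.1)/2 × 1 = 17.2
  [10→13]: (14.1+4.7)/2 × 3 = 28.2
  Sum = 1701.8 ng/mL·hr
IV tail: 4.7/0.366 = 12.842; AUC_iv,0→∞ = 1701.8 + 12.842 = 1714.642 ng/mL·hr
Trapezoidal AUC_0→6.5 (subcutaneous injection):
  [0→1]: (0.0+649.9)/2 × 1 = 324.95
  [1→2]: (649.9+486.7)/2 × 1 = 568.3
  [2→3]: (486.7+339.5)/2 × 1 = 413.1
  [3→5]: (339.5+163.4)/2 × 2 = 502.9
  [5→5.5]: (163.4+136.0)/2 × 0.5 = 74.85
  [5.5→6.5]: (136.0+94.4)/2 × 1 = 115.2
  Sum = 1999.3 ng/mL·hr
subcutaneous injection tail: 94.4/0.366 = 257.923; AUC_ev,0→∞ = 1999.3 + 257.923 = 2257.223 ng/mL·hr
F = (AUC_ev/D_ev)/(AUC_iv/D_iv) = (2257.223/500)/(1714.642/250) = 4.514446/6.858568 = 0.6582

F = 0.658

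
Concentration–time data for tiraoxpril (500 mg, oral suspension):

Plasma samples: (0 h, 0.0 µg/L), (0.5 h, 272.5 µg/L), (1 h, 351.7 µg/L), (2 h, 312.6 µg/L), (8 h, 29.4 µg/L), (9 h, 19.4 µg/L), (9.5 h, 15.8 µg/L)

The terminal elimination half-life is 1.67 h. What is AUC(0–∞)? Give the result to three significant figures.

AUC = 1650 µg/L·h

Trapezoidal AUC_0→9.5:
  [0→0.5]: (0.0+272.5)/2 × 0.5 = 68.125
  [0.5→1]: (272.5+351.7)/2 × 0.5 = 156.05
  [1→2]: (351.7+312.6)/2 × 1 = 332.15
  [2→8]: (312.6+29.4)/2 × 6 = 1026.0
  [8→9]: (29.4+19.4)/2 × 1 = 24.4
  [9→9.5]: (19.4+15.8)/2 × 0.5 = 8.8
  Sum = 1615.525 µg/L·h
k_e = ln2 / t½ = 0.693147 / 1.67 = 0.4151 h^-1
Extrapolated tail: C_last / k_e = 15.8 / 0.4151 = 38.063
AUC_0→∞ = 1615.525 + 38.063 = 1653.588 µg/L·h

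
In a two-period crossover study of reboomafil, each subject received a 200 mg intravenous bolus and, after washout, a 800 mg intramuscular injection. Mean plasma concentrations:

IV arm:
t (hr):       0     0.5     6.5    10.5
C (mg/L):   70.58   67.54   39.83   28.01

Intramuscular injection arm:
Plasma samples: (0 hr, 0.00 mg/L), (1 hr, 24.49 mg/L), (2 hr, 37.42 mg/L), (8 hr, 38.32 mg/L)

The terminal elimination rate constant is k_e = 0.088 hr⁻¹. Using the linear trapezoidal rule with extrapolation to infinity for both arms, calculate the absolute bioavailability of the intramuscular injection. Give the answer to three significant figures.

Trapezoidal AUC_0→10.5 (IV):
  [0→0.5]: (70.58+67.54)/2 × 0.5 = 34.53
  [0.5→6.5]: (67.54+39.83)/2 × 6 = 322.11
  [6.5→10.5]: (39.83+28.01)/2 × 4 = 135.68
  Sum = 492.32 mg/L·hr
IV tail: 28.01/0.088 = 318.295; AUC_iv,0→∞ = 492.32 + 318.295 = 810.615 mg/L·hr
Trapezoidal AUC_0→8 (intramuscular injection):
  [0→1]: (0.00+24.49)/2 × 1 = 12.245
  [1→2]: (24.49+37.42)/2 × 1 = 30.955
  [2→8]: (37.42+38.32)/2 × 6 = 227.22
  Sum = 270.42 mg/L·hr
intramuscular injection tail: 38.32/0.088 = 435.455; AUC_ev,0→∞ = 270.42 + 435.455 = 705.875 mg/L·hr
F = (AUC_ev/D_ev)/(AUC_iv/D_iv) = (705.875/800)/(810.615/200) = 0.88234375/4.053075 = 0.2177

F = 0.218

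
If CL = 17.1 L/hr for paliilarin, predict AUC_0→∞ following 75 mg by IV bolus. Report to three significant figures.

AUC_0→∞ = Dose_iv / CL
        = 75 / 17.1 = 4.38596 mg/L·hr

AUC = 4.39 mg/L·hr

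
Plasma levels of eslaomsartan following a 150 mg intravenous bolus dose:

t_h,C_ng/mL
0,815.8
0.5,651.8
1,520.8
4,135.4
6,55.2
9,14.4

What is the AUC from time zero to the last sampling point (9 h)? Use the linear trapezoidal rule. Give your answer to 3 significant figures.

Trapezoidal AUC_0→9:
  [0→0.5]: (815.8+651.8)/2 × 0.5 = 366.9
  [0.5→1]: (651.8+520.8)/2 × 0.5 = 293.15
  [1→4]: (520.8+135.4)/2 × 3 = 984.3
  [4→6]: (135.4+55.2)/2 × 2 = 190.6
  [6→9]: (55.2+14.4)/2 × 3 = 104.4
  Sum = 1939.35 ng/mL·h

AUC = 1940 ng/mL·h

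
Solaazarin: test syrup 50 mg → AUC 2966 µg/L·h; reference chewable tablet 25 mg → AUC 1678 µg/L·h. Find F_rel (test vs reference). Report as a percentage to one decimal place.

F_rel = (AUC_test/D_test) / (AUC_ref/D_ref)
      = (2966/50) / (1678/25)
      = 59.32 / 67.12 = 0.8838 = 88.38%

F_rel = 88.4%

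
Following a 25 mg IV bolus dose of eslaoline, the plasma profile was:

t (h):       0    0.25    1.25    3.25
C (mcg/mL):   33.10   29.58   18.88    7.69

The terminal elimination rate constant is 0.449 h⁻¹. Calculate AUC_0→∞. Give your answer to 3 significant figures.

Trapezoidal AUC_0→3.25:
  [0→0.25]: (33.10+29.58)/2 × 0.25 = 7.835
  [0.25→1.25]: (29.58+18.88)/2 × 1 = 24.23
  [1.25→3.25]: (18.88+7.69)/2 × 2 = 26.57
  Sum = 58.635 mcg/mL·h
Extrapolated tail: C_last / k_e = 7.69 / 0.449 = 17.127
AUC_0→∞ = 58.635 + 17.127 = 75.762 mcg/mL·h

AUC = 75.8 mcg/mL·h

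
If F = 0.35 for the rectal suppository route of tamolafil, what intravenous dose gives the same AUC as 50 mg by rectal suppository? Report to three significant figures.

D_iv = 17.5 mg

Systemic exposure from an extravascular dose = F × D_ev, so the equivalent IV dose is F × D_ev.
D_iv = F × D_ev = 0.35 × 50 = 17.5 mg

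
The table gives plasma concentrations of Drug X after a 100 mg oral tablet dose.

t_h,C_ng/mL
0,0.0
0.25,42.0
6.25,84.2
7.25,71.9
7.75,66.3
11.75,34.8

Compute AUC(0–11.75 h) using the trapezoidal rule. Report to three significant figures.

AUC = 699 ng/mL·h

Trapezoidal AUC_0→11.75:
  [0→0.25]: (0.0+42.0)/2 × 0.25 = 5.25
  [0.25→6.25]: (42.0+84.2)/2 × 6 = 378.6
  [6.25→7.25]: (84.2+71.9)/2 × 1 = 78.05
  [7.25→7.75]: (71.9+66.3)/2 × 0.5 = 34.55
  [7.75→11.75]: (66.3+34.8)/2 × 4 = 202.2
  Sum = 698.65 ng/mL·h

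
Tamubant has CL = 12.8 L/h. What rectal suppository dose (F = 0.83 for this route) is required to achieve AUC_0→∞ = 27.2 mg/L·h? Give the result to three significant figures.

Dose = 419 mg

Dose = CL × AUC_0→∞ / F
     = 12.8 × 27.2 / 0.83 = 419.47 mg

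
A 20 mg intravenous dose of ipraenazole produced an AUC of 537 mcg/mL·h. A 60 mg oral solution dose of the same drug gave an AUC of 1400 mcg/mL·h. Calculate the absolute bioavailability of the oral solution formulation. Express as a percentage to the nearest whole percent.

F = (AUC_ev / D_ev) / (AUC_iv / D_iv)
  = (1400/60) / (537/20)
  = 23.3333 / 26.85 = 0.8690
  = 86.90%

F = 87%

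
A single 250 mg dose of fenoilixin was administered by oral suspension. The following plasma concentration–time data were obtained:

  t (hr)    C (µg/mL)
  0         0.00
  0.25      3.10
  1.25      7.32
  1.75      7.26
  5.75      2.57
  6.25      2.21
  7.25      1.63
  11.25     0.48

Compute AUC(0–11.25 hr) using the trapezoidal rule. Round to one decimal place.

AUC = 36.2 µg/mL·hr

Trapezoidal AUC_0→11.25:
  [0→0.25]: (0.00+3.10)/2 × 0.25 = 0.3875
  [0.25→1.25]: (3.10+7.32)/2 × 1 = 5.21
  [1.25→1.75]: (7.32+7.26)/2 × 0.5 = 3.645
  [1.75→5.75]: (7.26+2.57)/2 × 4 = 19.66
  [5.75→6.25]: (2.57+2.21)/2 × 0.5 = 1.195
  [6.25→7.25]: (2.21+1.63)/2 × 1 = 1.92
  [7.25→11.25]: (1.63+0.48)/2 × 4 = 4.22
  Sum = 36.2375 µg/mL·hr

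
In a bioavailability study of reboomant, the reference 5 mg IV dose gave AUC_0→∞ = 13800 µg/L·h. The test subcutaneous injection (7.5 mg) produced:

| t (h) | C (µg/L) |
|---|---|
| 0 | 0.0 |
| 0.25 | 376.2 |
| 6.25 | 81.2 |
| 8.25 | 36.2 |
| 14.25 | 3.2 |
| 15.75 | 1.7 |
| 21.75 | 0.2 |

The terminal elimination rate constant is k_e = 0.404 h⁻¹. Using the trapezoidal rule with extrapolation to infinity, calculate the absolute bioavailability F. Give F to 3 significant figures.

F = 0.0804

Trapezoidal AUC_0→21.75 (subcutaneous injection):
  [0→0.25]: (0.0+376.2)/2 × 0.25 = 47.025
  [0.25→6.25]: (376.2+81.2)/2 × 6 = 1372.2
  [6.25→8.25]: (81.2+36.2)/2 × 2 = 117.4
  [8.25→14.25]: (36.2+3.2)/2 × 6 = 118.2
  [14.25→15.75]: (3.2+1.7)/2 × 1.5 = 3.675
  [15.75→21.75]: (1.7+0.2)/2 × 6 = 5.7
  Sum = 1664.2 µg/L·h
Tail: C_last/k_e = 0.2/0.404 = 0.495
AUC_0→∞ (subcutaneous injection) = 1664.2 + 0.495 = 1664.695 µg/L·h
F = (AUC_ev/D_ev)/(AUC_iv/D_iv) = (1664.695/7.5)/(13800/5) = 221.959/2760 = 0.0804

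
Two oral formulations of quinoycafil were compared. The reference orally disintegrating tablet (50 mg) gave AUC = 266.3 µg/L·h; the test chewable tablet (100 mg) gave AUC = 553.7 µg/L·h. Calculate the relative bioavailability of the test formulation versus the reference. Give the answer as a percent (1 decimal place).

F_rel = (AUC_test/D_test) / (AUC_ref/D_ref)
      = (553.7/100) / (266.3/50)
      = 5.537 / 5.326 = 1.0396 = 103.96%

F_rel = 104.0%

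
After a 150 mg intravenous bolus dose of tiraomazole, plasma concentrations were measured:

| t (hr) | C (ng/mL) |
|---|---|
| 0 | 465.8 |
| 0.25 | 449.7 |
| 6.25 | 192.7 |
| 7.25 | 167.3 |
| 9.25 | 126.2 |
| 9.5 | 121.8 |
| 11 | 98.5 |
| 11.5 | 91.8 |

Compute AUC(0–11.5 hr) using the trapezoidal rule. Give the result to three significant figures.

AUC = 2760 ng/mL·hr

Trapezoidal AUC_0→11.5:
  [0→0.25]: (465.8+449.7)/2 × 0.25 = 114.4375
  [0.25→6.25]: (449.7+192.7)/2 × 6 = 1927.2
  [6.25→7.25]: (192.7+167.3)/2 × 1 = 180.0
  [7.25→9.25]: (167.3+126.2)/2 × 2 = 293.5
  [9.25→9.5]: (126.2+121.8)/2 × 0.25 = 31.0
  [9.5→11]: (121.8+98.5)/2 × 1.5 = 165.225
  [11→11.5]: (98.5+91.8)/2 × 0.5 = 47.575
  Sum = 2758.9375 ng/mL·hr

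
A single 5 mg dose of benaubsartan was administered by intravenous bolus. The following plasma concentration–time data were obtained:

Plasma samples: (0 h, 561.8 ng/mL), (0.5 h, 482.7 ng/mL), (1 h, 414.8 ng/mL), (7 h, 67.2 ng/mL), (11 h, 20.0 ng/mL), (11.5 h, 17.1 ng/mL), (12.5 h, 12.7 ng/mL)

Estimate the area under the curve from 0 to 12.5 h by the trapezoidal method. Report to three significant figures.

Trapezoidal AUC_0→12.5:
  [0→0.5]: (561.8+482.7)/2 × 0.5 = 261.125
  [0.5→1]: (482.7+414.8)/2 × 0.5 = 224.375
  [1→7]: (414.8+67.2)/2 × 6 = 1446.0
  [7→11]: (67.2+20.0)/2 × 4 = 174.4
  [11→11.5]: (20.0+17.1)/2 × 0.5 = 9.275
  [11.5→12.5]: (17.1+12.7)/2 × 1 = 14.9
  Sum = 2130.075 ng/mL·h

AUC = 2130 ng/mL·h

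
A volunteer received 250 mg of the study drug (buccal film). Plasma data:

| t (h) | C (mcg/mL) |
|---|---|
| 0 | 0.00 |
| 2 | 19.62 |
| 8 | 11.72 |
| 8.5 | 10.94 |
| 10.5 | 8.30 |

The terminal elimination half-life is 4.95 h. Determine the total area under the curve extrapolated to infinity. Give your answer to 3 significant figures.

Trapezoidal AUC_0→10.5:
  [0→2]: (0.00+19.62)/2 × 2 = 19.62
  [2→8]: (19.62+11.72)/2 × 6 = 94.02
  [8→8.5]: (11.72+10.94)/2 × 0.5 = 5.665
  [8.5→10.5]: (10.94+8.30)/2 × 2 = 19.24
  Sum = 138.545 mcg/mL·h
k_e = ln2 / t½ = 0.693147 / 4.95 = 0.1400 h^-1
Extrapolated tail: C_last / k_e = 8.30 / 0.14 = 59.286
AUC_0→∞ = 138.545 + 59.286 = 197.831 mcg/mL·h

AUC = 198 mcg/mL·h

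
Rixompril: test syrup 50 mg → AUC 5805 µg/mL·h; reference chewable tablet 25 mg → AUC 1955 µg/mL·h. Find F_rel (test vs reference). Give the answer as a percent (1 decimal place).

F_rel = 148.5%

F_rel = (AUC_test/D_test) / (AUC_ref/D_ref)
      = (5805/50) / (1955/25)
      = 116.1 / 78.2 = 1.4847 = 148.47%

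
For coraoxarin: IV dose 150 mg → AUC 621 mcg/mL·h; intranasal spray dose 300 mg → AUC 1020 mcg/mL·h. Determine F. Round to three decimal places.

F = (AUC_ev / D_ev) / (AUC_iv / D_iv)
  = (1020/300) / (621/150)
  = 3.4 / 4.14 = 0.8213

F = 0.821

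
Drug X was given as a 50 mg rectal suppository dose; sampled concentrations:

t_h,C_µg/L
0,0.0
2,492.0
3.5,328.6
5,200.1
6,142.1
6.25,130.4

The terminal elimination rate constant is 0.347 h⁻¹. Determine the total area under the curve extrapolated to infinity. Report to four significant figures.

AUC = 2085 µg/L·h

Trapezoidal AUC_0→6.25:
  [0→2]: (0.0+492.0)/2 × 2 = 492.0
  [2→3.5]: (492.0+328.6)/2 × 1.5 = 615.45
  [3.5→5]: (328.6+200.1)/2 × 1.5 = 396.525
  [5→6]: (200.1+142.1)/2 × 1 = 171.1
  [6→6.25]: (142.1+130.4)/2 × 0.25 = 34.0625
  Sum = 1709.1375 µg/L·h
Extrapolated tail: C_last / k_e = 130.4 / 0.347 = 375.793
AUC_0→∞ = 1709.1375 + 375.793 = 2084.9305 µg/L·h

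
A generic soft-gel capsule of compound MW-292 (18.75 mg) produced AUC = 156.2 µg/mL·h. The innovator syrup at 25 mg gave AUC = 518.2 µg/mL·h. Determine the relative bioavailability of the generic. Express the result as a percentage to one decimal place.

F_rel = (AUC_test/D_test) / (AUC_ref/D_ref)
      = (156.2/18.75) / (518.2/25)
      = 8.33067 / 20.728 = 0.4019 = 40.19%

F_rel = 40.2%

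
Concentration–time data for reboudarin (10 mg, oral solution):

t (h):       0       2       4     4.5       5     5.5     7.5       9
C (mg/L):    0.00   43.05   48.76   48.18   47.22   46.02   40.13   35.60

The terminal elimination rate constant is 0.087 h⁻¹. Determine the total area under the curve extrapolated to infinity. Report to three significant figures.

AUC = 758 mg/L·h

Trapezoidal AUC_0→9:
  [0→2]: (0.00+43.05)/2 × 2 = 43.05
  [2→4]: (43.05+48.76)/2 × 2 = 91.81
  [4→4.5]: (48.76+48.18)/2 × 0.5 = 24.235
  [4.5→5]: (48.18+47.22)/2 × 0.5 = 23.85
  [5→5.5]: (47.22+46.02)/2 × 0.5 = 23.31
  [5.5→7.5]: (46.02+40.13)/2 × 2 = 86.15
  [7.5→9]: (40.13+35.60)/2 × 1.5 = 56.7975
  Sum = 349.2025 mg/L·h
Extrapolated tail: C_last / k_e = 35.60 / 0.087 = 409.195
AUC_0→∞ = 349.2025 + 409.195 = 758.3975 mg/L·h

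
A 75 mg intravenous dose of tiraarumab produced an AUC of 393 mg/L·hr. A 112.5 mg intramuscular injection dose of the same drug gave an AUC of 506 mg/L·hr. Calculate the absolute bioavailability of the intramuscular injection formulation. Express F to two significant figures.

F = 0.86

F = (AUC_ev / D_ev) / (AUC_iv / D_iv)
  = (506/112.5) / (393/75)
  = 4.49778 / 5.24 = 0.8584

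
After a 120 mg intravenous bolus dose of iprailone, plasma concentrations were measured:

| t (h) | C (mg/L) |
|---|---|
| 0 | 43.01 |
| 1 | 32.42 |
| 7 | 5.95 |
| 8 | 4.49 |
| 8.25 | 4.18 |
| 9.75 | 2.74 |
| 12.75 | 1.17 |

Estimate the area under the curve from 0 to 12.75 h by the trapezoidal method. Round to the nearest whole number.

AUC = 170 mg/L·h

Trapezoidal AUC_0→12.75:
  [0→1]: (43.01+32.42)/2 × 1 = 37.715
  [1→7]: (32.42+5.95)/2 × 6 = 115.11
  [7→8]: (5.95+4.49)/2 × 1 = 5.22
  [8→8.25]: (4.49+4.18)/2 × 0.25 = 1.08375
  [8.25→9.75]: (4.18+2.74)/2 × 1.5 = 5.19
  [9.75→12.75]: (2.74+1.17)/2 × 3 = 5.865
  Sum = 170.18375 mg/L·h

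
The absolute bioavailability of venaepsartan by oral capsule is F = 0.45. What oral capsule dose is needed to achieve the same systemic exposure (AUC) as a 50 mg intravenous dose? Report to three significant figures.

For equal systemic exposure: F × D_ev = D_iv
D_ev = D_iv / F = 50 / 0.45 = 111.111 mg

D_oral = 111 mg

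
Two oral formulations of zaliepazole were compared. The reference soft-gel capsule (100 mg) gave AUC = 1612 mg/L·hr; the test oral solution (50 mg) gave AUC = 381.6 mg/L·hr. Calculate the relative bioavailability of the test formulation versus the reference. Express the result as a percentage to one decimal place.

F_rel = 47.3%

F_rel = (AUC_test/D_test) / (AUC_ref/D_ref)
      = (381.6/50) / (1612/100)
      = 7.632 / 16.12 = 0.4734 = 47.34%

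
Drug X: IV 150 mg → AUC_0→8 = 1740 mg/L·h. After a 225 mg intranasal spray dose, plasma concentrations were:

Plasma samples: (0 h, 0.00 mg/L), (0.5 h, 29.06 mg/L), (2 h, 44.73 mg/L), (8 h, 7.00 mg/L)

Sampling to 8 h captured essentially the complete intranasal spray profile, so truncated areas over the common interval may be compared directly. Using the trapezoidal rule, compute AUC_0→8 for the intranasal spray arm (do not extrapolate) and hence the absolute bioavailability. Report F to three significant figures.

Trapezoidal AUC_0→8 (intranasal spray):
  [0→0.5]: (0.00+29.06)/2 × 0.5 = 7.265
  [0.5→2]: (29.06+44.73)/2 × 1.5 = 55.3425
  [2→8]: (44.73+7.00)/2 × 6 = 155.19
  Sum = 217.7975 mg/L·h
F = (AUC_ev/D_ev)/(AUC_iv/D_iv) = (217.7975/225)/(1740/150) = 0.967989/11.6 = 0.0834

F = 0.0834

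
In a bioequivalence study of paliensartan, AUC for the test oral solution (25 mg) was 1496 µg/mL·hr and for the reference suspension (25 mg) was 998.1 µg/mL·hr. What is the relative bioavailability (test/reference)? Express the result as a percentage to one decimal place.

F_rel = (AUC_test/D_test) / (AUC_ref/D_ref)
      = (1496/25) / (998.1/25)
      = 59.84 / 39.924 = 1.4988 = 149.88%

F_rel = 149.9%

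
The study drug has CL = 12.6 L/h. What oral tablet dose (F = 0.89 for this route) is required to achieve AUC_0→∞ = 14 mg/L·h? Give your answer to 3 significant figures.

Dose = CL × AUC_0→∞ / F
     = 12.6 × 14 / 0.89 = 198.202 mg

Dose = 198 mg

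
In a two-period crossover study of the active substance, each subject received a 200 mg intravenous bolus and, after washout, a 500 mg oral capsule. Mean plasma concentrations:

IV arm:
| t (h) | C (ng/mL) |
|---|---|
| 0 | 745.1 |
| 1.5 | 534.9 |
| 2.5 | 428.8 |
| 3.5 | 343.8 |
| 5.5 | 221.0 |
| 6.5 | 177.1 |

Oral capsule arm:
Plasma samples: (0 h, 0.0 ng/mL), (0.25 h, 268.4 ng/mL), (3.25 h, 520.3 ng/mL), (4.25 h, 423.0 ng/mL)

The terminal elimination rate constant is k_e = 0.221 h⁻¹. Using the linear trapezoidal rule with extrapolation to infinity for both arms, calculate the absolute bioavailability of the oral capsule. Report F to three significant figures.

F = 0.425

Trapezoidal AUC_0→6.5 (IV):
  [0→1.5]: (745.1+534.9)/2 × 1.5 = 960.0
  [1.5→2.5]: (534.9+428.8)/2 × 1 = 481.85
  [2.5→3.5]: (428.8+343.8)/2 × 1 = 386.3
  [3.5→5.5]: (343.8+221.0)/2 × 2 = 564.8
  [5.5→6.5]: (221.0+177.1)/2 × 1 = 199.05
  Sum = 2592.0 ng/mL·h
IV tail: 177.1/0.221 = 801.357; AUC_iv,0→∞ = 2592.0 + 801.357 = 3393.357 ng/mL·h
Trapezoidal AUC_0→4.25 (oral capsule):
  [0→0.25]: (0.0+268.4)/2 × 0.25 = 33.55
  [0.25→3.25]: (268.4+520.3)/2 × 3 = 1183.05
  [3.25→4.25]: (520.3+423.0)/2 × 1 = 471.65
  Sum = 1688.25 ng/mL·h
oral capsule tail: 423.0/0.221 = 1914.027; AUC_ev,0→∞ = 1688.25 + 1914.027 = 3602.277 ng/mL·h
F = (AUC_ev/D_ev)/(AUC_iv/D_iv) = (3602.277/500)/(3393.357/200) = 7.204554/16.966785 = 0.4246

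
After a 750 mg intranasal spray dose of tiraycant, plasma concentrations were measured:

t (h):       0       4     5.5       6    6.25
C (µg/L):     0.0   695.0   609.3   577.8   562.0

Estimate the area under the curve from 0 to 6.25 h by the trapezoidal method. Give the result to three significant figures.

Trapezoidal AUC_0→6.25:
  [0→4]: (0.0+695.0)/2 × 4 = 1390.0
  [4→5.5]: (695.0+609.3)/2 × 1.5 = 978.225
  [5.5→6]: (609.3+577.8)/2 × 0.5 = 296.775
  [6→6.25]: (577.8+562.0)/2 × 0.25 = 142.475
  Sum = 2807.475 µg/L·h

AUC = 2810 µg/L·h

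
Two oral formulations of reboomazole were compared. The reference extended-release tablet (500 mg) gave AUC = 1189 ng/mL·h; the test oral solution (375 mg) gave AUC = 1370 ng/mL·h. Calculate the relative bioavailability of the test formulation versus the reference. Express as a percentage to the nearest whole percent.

F_rel = (AUC_test/D_test) / (AUC_ref/D_ref)
      = (1370/375) / (1189/500)
      = 3.65333 / 2.378 = 1.5363 = 153.63%

F_rel = 154%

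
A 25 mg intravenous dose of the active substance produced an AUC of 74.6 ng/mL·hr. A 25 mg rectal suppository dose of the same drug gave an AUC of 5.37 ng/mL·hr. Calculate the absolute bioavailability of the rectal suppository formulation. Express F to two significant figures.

F = 0.072

F = (AUC_ev / D_ev) / (AUC_iv / D_iv)
  = (5.37/25) / (74.6/25)
  = 0.2148 / 2.984 = 0.0720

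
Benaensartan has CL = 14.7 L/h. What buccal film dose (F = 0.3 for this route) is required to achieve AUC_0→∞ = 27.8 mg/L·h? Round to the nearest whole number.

Dose = CL × AUC_0→∞ / F
     = 14.7 × 27.8 / 0.3 = 1362.2 mg

Dose = 1362 mg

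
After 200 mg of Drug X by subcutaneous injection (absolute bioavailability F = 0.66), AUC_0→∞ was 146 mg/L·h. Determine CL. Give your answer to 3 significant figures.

CL = 0.904 L/h

CL = F × Dose / AUC_0→∞
   = 0.66 × 200 / 146 = 0.90411 L/h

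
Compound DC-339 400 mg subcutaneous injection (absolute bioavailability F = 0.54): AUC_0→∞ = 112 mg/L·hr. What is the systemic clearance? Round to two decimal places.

CL = F × Dose / AUC_0→∞
   = 0.54 × 400 / 112 = 1.92857 L/hr

CL = 1.93 L/hr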